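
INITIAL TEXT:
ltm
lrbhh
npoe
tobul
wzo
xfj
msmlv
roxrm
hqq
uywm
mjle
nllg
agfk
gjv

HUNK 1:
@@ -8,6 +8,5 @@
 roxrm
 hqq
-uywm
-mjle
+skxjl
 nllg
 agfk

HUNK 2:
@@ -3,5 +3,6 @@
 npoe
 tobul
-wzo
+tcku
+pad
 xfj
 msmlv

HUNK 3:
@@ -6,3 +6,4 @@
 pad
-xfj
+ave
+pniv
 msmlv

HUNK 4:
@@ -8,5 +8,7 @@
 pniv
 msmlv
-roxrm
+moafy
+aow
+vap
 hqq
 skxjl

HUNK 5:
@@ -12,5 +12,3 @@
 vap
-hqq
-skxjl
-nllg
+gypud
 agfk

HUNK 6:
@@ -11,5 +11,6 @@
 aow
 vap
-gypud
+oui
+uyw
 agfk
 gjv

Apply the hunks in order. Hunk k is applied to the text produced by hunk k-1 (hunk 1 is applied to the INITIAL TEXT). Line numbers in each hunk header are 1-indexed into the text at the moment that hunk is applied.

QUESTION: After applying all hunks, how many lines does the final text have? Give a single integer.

Answer: 16

Derivation:
Hunk 1: at line 8 remove [uywm,mjle] add [skxjl] -> 13 lines: ltm lrbhh npoe tobul wzo xfj msmlv roxrm hqq skxjl nllg agfk gjv
Hunk 2: at line 3 remove [wzo] add [tcku,pad] -> 14 lines: ltm lrbhh npoe tobul tcku pad xfj msmlv roxrm hqq skxjl nllg agfk gjv
Hunk 3: at line 6 remove [xfj] add [ave,pniv] -> 15 lines: ltm lrbhh npoe tobul tcku pad ave pniv msmlv roxrm hqq skxjl nllg agfk gjv
Hunk 4: at line 8 remove [roxrm] add [moafy,aow,vap] -> 17 lines: ltm lrbhh npoe tobul tcku pad ave pniv msmlv moafy aow vap hqq skxjl nllg agfk gjv
Hunk 5: at line 12 remove [hqq,skxjl,nllg] add [gypud] -> 15 lines: ltm lrbhh npoe tobul tcku pad ave pniv msmlv moafy aow vap gypud agfk gjv
Hunk 6: at line 11 remove [gypud] add [oui,uyw] -> 16 lines: ltm lrbhh npoe tobul tcku pad ave pniv msmlv moafy aow vap oui uyw agfk gjv
Final line count: 16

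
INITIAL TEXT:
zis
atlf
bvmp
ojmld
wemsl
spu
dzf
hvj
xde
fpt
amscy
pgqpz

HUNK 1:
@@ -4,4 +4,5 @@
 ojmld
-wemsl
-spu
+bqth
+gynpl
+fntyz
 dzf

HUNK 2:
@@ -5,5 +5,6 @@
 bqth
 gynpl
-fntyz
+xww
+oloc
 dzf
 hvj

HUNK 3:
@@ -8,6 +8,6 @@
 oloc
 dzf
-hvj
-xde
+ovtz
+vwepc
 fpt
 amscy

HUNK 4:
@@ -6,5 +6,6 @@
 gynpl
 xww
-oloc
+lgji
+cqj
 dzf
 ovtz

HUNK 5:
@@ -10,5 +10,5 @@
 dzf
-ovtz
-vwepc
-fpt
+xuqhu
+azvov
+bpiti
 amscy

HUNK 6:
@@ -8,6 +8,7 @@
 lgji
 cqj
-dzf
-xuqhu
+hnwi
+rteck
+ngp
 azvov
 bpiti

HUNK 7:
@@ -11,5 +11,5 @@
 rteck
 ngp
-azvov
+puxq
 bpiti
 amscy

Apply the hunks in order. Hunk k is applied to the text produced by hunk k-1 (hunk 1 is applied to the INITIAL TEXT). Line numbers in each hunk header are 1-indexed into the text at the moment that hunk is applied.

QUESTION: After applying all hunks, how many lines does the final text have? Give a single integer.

Answer: 16

Derivation:
Hunk 1: at line 4 remove [wemsl,spu] add [bqth,gynpl,fntyz] -> 13 lines: zis atlf bvmp ojmld bqth gynpl fntyz dzf hvj xde fpt amscy pgqpz
Hunk 2: at line 5 remove [fntyz] add [xww,oloc] -> 14 lines: zis atlf bvmp ojmld bqth gynpl xww oloc dzf hvj xde fpt amscy pgqpz
Hunk 3: at line 8 remove [hvj,xde] add [ovtz,vwepc] -> 14 lines: zis atlf bvmp ojmld bqth gynpl xww oloc dzf ovtz vwepc fpt amscy pgqpz
Hunk 4: at line 6 remove [oloc] add [lgji,cqj] -> 15 lines: zis atlf bvmp ojmld bqth gynpl xww lgji cqj dzf ovtz vwepc fpt amscy pgqpz
Hunk 5: at line 10 remove [ovtz,vwepc,fpt] add [xuqhu,azvov,bpiti] -> 15 lines: zis atlf bvmp ojmld bqth gynpl xww lgji cqj dzf xuqhu azvov bpiti amscy pgqpz
Hunk 6: at line 8 remove [dzf,xuqhu] add [hnwi,rteck,ngp] -> 16 lines: zis atlf bvmp ojmld bqth gynpl xww lgji cqj hnwi rteck ngp azvov bpiti amscy pgqpz
Hunk 7: at line 11 remove [azvov] add [puxq] -> 16 lines: zis atlf bvmp ojmld bqth gynpl xww lgji cqj hnwi rteck ngp puxq bpiti amscy pgqpz
Final line count: 16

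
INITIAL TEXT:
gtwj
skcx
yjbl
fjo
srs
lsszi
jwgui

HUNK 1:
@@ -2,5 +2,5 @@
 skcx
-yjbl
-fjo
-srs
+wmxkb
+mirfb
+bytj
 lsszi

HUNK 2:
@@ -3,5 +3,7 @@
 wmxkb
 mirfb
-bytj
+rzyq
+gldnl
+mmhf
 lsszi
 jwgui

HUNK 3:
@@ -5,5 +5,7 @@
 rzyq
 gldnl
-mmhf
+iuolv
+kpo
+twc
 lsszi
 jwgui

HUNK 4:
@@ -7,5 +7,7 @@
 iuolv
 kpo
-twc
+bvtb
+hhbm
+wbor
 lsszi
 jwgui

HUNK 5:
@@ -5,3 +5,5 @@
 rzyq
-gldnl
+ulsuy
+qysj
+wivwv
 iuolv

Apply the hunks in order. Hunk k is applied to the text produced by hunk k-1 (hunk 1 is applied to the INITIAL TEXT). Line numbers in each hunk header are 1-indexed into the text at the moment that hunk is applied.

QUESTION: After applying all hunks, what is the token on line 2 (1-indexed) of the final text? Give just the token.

Hunk 1: at line 2 remove [yjbl,fjo,srs] add [wmxkb,mirfb,bytj] -> 7 lines: gtwj skcx wmxkb mirfb bytj lsszi jwgui
Hunk 2: at line 3 remove [bytj] add [rzyq,gldnl,mmhf] -> 9 lines: gtwj skcx wmxkb mirfb rzyq gldnl mmhf lsszi jwgui
Hunk 3: at line 5 remove [mmhf] add [iuolv,kpo,twc] -> 11 lines: gtwj skcx wmxkb mirfb rzyq gldnl iuolv kpo twc lsszi jwgui
Hunk 4: at line 7 remove [twc] add [bvtb,hhbm,wbor] -> 13 lines: gtwj skcx wmxkb mirfb rzyq gldnl iuolv kpo bvtb hhbm wbor lsszi jwgui
Hunk 5: at line 5 remove [gldnl] add [ulsuy,qysj,wivwv] -> 15 lines: gtwj skcx wmxkb mirfb rzyq ulsuy qysj wivwv iuolv kpo bvtb hhbm wbor lsszi jwgui
Final line 2: skcx

Answer: skcx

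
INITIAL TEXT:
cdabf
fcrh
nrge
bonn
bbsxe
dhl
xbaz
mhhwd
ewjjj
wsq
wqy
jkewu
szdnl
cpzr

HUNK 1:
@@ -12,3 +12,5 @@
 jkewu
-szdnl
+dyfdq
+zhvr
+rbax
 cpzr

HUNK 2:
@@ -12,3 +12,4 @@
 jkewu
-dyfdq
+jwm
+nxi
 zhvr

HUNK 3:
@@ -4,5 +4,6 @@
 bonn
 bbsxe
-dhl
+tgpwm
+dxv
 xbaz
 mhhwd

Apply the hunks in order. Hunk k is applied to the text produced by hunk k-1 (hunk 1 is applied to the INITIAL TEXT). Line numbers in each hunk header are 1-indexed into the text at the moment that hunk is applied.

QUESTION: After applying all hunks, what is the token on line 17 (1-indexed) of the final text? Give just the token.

Answer: rbax

Derivation:
Hunk 1: at line 12 remove [szdnl] add [dyfdq,zhvr,rbax] -> 16 lines: cdabf fcrh nrge bonn bbsxe dhl xbaz mhhwd ewjjj wsq wqy jkewu dyfdq zhvr rbax cpzr
Hunk 2: at line 12 remove [dyfdq] add [jwm,nxi] -> 17 lines: cdabf fcrh nrge bonn bbsxe dhl xbaz mhhwd ewjjj wsq wqy jkewu jwm nxi zhvr rbax cpzr
Hunk 3: at line 4 remove [dhl] add [tgpwm,dxv] -> 18 lines: cdabf fcrh nrge bonn bbsxe tgpwm dxv xbaz mhhwd ewjjj wsq wqy jkewu jwm nxi zhvr rbax cpzr
Final line 17: rbax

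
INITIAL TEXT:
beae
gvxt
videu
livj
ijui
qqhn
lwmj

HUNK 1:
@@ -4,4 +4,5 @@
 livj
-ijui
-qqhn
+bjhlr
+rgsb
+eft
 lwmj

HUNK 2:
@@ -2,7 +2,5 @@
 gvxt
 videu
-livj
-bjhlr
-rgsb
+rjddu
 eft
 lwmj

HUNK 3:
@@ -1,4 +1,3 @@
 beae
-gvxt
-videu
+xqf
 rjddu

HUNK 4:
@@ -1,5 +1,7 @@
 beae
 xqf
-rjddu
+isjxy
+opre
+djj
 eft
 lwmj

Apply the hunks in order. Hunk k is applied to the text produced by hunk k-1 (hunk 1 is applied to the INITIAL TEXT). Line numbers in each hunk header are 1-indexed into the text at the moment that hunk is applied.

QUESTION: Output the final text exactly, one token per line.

Hunk 1: at line 4 remove [ijui,qqhn] add [bjhlr,rgsb,eft] -> 8 lines: beae gvxt videu livj bjhlr rgsb eft lwmj
Hunk 2: at line 2 remove [livj,bjhlr,rgsb] add [rjddu] -> 6 lines: beae gvxt videu rjddu eft lwmj
Hunk 3: at line 1 remove [gvxt,videu] add [xqf] -> 5 lines: beae xqf rjddu eft lwmj
Hunk 4: at line 1 remove [rjddu] add [isjxy,opre,djj] -> 7 lines: beae xqf isjxy opre djj eft lwmj

Answer: beae
xqf
isjxy
opre
djj
eft
lwmj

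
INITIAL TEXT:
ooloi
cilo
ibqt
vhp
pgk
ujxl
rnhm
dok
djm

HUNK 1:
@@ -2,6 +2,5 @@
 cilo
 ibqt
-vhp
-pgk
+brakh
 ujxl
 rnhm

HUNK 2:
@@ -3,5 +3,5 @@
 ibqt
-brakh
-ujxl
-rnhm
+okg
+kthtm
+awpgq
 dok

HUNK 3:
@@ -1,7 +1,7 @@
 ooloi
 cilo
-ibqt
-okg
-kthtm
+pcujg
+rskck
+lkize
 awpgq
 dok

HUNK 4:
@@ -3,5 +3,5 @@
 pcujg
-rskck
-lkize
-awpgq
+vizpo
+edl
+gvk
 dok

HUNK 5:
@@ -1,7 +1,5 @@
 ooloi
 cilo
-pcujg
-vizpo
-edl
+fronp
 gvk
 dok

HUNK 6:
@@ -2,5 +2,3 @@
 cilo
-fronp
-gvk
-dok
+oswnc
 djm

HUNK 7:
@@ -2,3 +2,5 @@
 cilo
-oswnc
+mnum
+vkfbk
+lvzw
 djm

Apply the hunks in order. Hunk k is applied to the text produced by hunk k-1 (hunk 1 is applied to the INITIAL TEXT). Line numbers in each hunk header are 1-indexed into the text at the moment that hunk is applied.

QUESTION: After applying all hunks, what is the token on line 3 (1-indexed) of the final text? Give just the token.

Hunk 1: at line 2 remove [vhp,pgk] add [brakh] -> 8 lines: ooloi cilo ibqt brakh ujxl rnhm dok djm
Hunk 2: at line 3 remove [brakh,ujxl,rnhm] add [okg,kthtm,awpgq] -> 8 lines: ooloi cilo ibqt okg kthtm awpgq dok djm
Hunk 3: at line 1 remove [ibqt,okg,kthtm] add [pcujg,rskck,lkize] -> 8 lines: ooloi cilo pcujg rskck lkize awpgq dok djm
Hunk 4: at line 3 remove [rskck,lkize,awpgq] add [vizpo,edl,gvk] -> 8 lines: ooloi cilo pcujg vizpo edl gvk dok djm
Hunk 5: at line 1 remove [pcujg,vizpo,edl] add [fronp] -> 6 lines: ooloi cilo fronp gvk dok djm
Hunk 6: at line 2 remove [fronp,gvk,dok] add [oswnc] -> 4 lines: ooloi cilo oswnc djm
Hunk 7: at line 2 remove [oswnc] add [mnum,vkfbk,lvzw] -> 6 lines: ooloi cilo mnum vkfbk lvzw djm
Final line 3: mnum

Answer: mnum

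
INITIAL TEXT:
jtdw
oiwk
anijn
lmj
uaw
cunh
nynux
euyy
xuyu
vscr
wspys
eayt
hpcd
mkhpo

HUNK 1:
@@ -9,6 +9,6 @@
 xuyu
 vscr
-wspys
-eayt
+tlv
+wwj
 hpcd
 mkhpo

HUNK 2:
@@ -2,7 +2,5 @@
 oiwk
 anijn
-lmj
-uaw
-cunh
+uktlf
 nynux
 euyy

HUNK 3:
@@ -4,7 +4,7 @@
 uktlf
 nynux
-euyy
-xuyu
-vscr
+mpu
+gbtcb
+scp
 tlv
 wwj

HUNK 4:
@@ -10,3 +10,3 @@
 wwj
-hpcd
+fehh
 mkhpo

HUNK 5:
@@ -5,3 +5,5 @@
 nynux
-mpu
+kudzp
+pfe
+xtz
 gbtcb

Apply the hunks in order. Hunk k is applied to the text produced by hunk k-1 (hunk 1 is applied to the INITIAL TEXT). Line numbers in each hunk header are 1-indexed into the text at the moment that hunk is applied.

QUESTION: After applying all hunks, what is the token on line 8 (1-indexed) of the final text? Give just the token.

Answer: xtz

Derivation:
Hunk 1: at line 9 remove [wspys,eayt] add [tlv,wwj] -> 14 lines: jtdw oiwk anijn lmj uaw cunh nynux euyy xuyu vscr tlv wwj hpcd mkhpo
Hunk 2: at line 2 remove [lmj,uaw,cunh] add [uktlf] -> 12 lines: jtdw oiwk anijn uktlf nynux euyy xuyu vscr tlv wwj hpcd mkhpo
Hunk 3: at line 4 remove [euyy,xuyu,vscr] add [mpu,gbtcb,scp] -> 12 lines: jtdw oiwk anijn uktlf nynux mpu gbtcb scp tlv wwj hpcd mkhpo
Hunk 4: at line 10 remove [hpcd] add [fehh] -> 12 lines: jtdw oiwk anijn uktlf nynux mpu gbtcb scp tlv wwj fehh mkhpo
Hunk 5: at line 5 remove [mpu] add [kudzp,pfe,xtz] -> 14 lines: jtdw oiwk anijn uktlf nynux kudzp pfe xtz gbtcb scp tlv wwj fehh mkhpo
Final line 8: xtz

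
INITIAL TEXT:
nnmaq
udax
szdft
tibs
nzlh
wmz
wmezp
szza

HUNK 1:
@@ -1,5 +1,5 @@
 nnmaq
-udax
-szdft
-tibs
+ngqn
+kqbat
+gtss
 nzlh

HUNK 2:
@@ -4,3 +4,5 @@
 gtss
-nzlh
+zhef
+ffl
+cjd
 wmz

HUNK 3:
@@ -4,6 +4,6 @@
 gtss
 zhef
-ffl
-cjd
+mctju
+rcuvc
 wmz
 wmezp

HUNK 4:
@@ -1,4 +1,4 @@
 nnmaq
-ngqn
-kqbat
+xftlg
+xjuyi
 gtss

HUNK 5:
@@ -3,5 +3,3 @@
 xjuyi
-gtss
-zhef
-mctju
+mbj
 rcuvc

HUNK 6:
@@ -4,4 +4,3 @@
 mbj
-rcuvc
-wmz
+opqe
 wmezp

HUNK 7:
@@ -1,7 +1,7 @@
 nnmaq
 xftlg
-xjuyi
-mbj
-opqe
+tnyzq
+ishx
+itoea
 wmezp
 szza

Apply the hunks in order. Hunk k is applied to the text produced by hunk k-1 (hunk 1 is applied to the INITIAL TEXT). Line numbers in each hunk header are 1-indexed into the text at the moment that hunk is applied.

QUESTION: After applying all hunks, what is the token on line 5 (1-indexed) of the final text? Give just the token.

Hunk 1: at line 1 remove [udax,szdft,tibs] add [ngqn,kqbat,gtss] -> 8 lines: nnmaq ngqn kqbat gtss nzlh wmz wmezp szza
Hunk 2: at line 4 remove [nzlh] add [zhef,ffl,cjd] -> 10 lines: nnmaq ngqn kqbat gtss zhef ffl cjd wmz wmezp szza
Hunk 3: at line 4 remove [ffl,cjd] add [mctju,rcuvc] -> 10 lines: nnmaq ngqn kqbat gtss zhef mctju rcuvc wmz wmezp szza
Hunk 4: at line 1 remove [ngqn,kqbat] add [xftlg,xjuyi] -> 10 lines: nnmaq xftlg xjuyi gtss zhef mctju rcuvc wmz wmezp szza
Hunk 5: at line 3 remove [gtss,zhef,mctju] add [mbj] -> 8 lines: nnmaq xftlg xjuyi mbj rcuvc wmz wmezp szza
Hunk 6: at line 4 remove [rcuvc,wmz] add [opqe] -> 7 lines: nnmaq xftlg xjuyi mbj opqe wmezp szza
Hunk 7: at line 1 remove [xjuyi,mbj,opqe] add [tnyzq,ishx,itoea] -> 7 lines: nnmaq xftlg tnyzq ishx itoea wmezp szza
Final line 5: itoea

Answer: itoea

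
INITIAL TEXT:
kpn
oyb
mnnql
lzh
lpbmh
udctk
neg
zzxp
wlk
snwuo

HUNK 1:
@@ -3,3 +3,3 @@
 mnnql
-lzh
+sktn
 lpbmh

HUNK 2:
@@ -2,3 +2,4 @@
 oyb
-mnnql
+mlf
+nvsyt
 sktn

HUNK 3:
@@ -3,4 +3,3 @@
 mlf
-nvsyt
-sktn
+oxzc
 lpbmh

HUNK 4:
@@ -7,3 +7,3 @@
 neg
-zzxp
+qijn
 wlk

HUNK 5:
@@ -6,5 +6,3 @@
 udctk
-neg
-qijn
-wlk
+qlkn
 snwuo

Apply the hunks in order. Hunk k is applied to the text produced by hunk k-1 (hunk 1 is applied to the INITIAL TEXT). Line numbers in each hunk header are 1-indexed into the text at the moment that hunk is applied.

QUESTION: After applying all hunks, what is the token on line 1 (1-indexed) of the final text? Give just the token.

Answer: kpn

Derivation:
Hunk 1: at line 3 remove [lzh] add [sktn] -> 10 lines: kpn oyb mnnql sktn lpbmh udctk neg zzxp wlk snwuo
Hunk 2: at line 2 remove [mnnql] add [mlf,nvsyt] -> 11 lines: kpn oyb mlf nvsyt sktn lpbmh udctk neg zzxp wlk snwuo
Hunk 3: at line 3 remove [nvsyt,sktn] add [oxzc] -> 10 lines: kpn oyb mlf oxzc lpbmh udctk neg zzxp wlk snwuo
Hunk 4: at line 7 remove [zzxp] add [qijn] -> 10 lines: kpn oyb mlf oxzc lpbmh udctk neg qijn wlk snwuo
Hunk 5: at line 6 remove [neg,qijn,wlk] add [qlkn] -> 8 lines: kpn oyb mlf oxzc lpbmh udctk qlkn snwuo
Final line 1: kpn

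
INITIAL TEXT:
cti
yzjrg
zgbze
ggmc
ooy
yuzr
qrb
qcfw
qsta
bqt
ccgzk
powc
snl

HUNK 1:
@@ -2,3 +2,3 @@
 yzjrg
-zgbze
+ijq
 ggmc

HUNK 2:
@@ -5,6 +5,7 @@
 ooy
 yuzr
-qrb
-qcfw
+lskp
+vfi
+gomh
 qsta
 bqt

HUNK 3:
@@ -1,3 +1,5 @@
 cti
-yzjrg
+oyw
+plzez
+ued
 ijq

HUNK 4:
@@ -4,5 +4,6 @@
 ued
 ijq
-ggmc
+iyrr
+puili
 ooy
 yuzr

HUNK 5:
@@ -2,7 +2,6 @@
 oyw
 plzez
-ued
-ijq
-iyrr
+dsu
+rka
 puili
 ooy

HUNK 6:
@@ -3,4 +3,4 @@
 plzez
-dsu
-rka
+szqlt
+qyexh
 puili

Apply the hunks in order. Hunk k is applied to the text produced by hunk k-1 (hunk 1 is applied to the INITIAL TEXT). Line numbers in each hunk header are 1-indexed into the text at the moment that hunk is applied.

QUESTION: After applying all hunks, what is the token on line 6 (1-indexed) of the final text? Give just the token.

Answer: puili

Derivation:
Hunk 1: at line 2 remove [zgbze] add [ijq] -> 13 lines: cti yzjrg ijq ggmc ooy yuzr qrb qcfw qsta bqt ccgzk powc snl
Hunk 2: at line 5 remove [qrb,qcfw] add [lskp,vfi,gomh] -> 14 lines: cti yzjrg ijq ggmc ooy yuzr lskp vfi gomh qsta bqt ccgzk powc snl
Hunk 3: at line 1 remove [yzjrg] add [oyw,plzez,ued] -> 16 lines: cti oyw plzez ued ijq ggmc ooy yuzr lskp vfi gomh qsta bqt ccgzk powc snl
Hunk 4: at line 4 remove [ggmc] add [iyrr,puili] -> 17 lines: cti oyw plzez ued ijq iyrr puili ooy yuzr lskp vfi gomh qsta bqt ccgzk powc snl
Hunk 5: at line 2 remove [ued,ijq,iyrr] add [dsu,rka] -> 16 lines: cti oyw plzez dsu rka puili ooy yuzr lskp vfi gomh qsta bqt ccgzk powc snl
Hunk 6: at line 3 remove [dsu,rka] add [szqlt,qyexh] -> 16 lines: cti oyw plzez szqlt qyexh puili ooy yuzr lskp vfi gomh qsta bqt ccgzk powc snl
Final line 6: puili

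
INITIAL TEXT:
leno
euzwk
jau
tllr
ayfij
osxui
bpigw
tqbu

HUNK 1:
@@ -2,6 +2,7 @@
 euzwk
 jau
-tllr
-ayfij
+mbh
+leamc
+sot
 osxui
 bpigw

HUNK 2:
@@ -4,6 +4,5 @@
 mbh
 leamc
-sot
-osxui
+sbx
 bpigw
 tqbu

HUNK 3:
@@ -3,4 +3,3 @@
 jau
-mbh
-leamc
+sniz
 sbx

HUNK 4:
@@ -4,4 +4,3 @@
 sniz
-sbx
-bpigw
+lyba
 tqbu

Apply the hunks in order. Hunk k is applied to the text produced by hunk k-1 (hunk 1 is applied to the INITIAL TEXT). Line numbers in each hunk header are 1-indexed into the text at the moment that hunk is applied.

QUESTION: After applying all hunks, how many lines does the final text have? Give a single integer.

Answer: 6

Derivation:
Hunk 1: at line 2 remove [tllr,ayfij] add [mbh,leamc,sot] -> 9 lines: leno euzwk jau mbh leamc sot osxui bpigw tqbu
Hunk 2: at line 4 remove [sot,osxui] add [sbx] -> 8 lines: leno euzwk jau mbh leamc sbx bpigw tqbu
Hunk 3: at line 3 remove [mbh,leamc] add [sniz] -> 7 lines: leno euzwk jau sniz sbx bpigw tqbu
Hunk 4: at line 4 remove [sbx,bpigw] add [lyba] -> 6 lines: leno euzwk jau sniz lyba tqbu
Final line count: 6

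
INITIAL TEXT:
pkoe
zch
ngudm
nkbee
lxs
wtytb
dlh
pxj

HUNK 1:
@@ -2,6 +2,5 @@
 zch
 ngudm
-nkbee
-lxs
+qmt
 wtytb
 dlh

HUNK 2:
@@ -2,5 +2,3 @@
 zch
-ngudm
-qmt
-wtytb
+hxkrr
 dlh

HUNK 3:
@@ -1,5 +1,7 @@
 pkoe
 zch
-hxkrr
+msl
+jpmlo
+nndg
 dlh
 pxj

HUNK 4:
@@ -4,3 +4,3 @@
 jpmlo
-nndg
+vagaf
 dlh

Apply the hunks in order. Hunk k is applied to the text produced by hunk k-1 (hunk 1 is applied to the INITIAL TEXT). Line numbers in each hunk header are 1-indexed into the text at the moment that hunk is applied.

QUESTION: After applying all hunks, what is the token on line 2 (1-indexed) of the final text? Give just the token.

Answer: zch

Derivation:
Hunk 1: at line 2 remove [nkbee,lxs] add [qmt] -> 7 lines: pkoe zch ngudm qmt wtytb dlh pxj
Hunk 2: at line 2 remove [ngudm,qmt,wtytb] add [hxkrr] -> 5 lines: pkoe zch hxkrr dlh pxj
Hunk 3: at line 1 remove [hxkrr] add [msl,jpmlo,nndg] -> 7 lines: pkoe zch msl jpmlo nndg dlh pxj
Hunk 4: at line 4 remove [nndg] add [vagaf] -> 7 lines: pkoe zch msl jpmlo vagaf dlh pxj
Final line 2: zch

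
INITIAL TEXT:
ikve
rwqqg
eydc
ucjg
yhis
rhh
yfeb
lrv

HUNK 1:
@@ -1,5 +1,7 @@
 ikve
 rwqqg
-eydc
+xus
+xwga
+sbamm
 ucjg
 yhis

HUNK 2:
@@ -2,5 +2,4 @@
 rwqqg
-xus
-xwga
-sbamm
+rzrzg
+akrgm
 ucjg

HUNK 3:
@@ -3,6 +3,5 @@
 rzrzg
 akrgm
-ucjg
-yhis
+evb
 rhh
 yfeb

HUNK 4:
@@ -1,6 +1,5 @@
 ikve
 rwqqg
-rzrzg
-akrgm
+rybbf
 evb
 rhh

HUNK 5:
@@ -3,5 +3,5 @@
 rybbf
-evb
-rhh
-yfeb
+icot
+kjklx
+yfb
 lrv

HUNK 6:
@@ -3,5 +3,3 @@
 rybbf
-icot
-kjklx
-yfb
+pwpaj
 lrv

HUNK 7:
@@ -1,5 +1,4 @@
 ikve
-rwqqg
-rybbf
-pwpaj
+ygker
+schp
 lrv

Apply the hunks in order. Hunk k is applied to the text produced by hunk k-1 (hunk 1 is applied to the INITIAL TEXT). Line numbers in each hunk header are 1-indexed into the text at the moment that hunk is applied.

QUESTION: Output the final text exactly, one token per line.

Answer: ikve
ygker
schp
lrv

Derivation:
Hunk 1: at line 1 remove [eydc] add [xus,xwga,sbamm] -> 10 lines: ikve rwqqg xus xwga sbamm ucjg yhis rhh yfeb lrv
Hunk 2: at line 2 remove [xus,xwga,sbamm] add [rzrzg,akrgm] -> 9 lines: ikve rwqqg rzrzg akrgm ucjg yhis rhh yfeb lrv
Hunk 3: at line 3 remove [ucjg,yhis] add [evb] -> 8 lines: ikve rwqqg rzrzg akrgm evb rhh yfeb lrv
Hunk 4: at line 1 remove [rzrzg,akrgm] add [rybbf] -> 7 lines: ikve rwqqg rybbf evb rhh yfeb lrv
Hunk 5: at line 3 remove [evb,rhh,yfeb] add [icot,kjklx,yfb] -> 7 lines: ikve rwqqg rybbf icot kjklx yfb lrv
Hunk 6: at line 3 remove [icot,kjklx,yfb] add [pwpaj] -> 5 lines: ikve rwqqg rybbf pwpaj lrv
Hunk 7: at line 1 remove [rwqqg,rybbf,pwpaj] add [ygker,schp] -> 4 lines: ikve ygker schp lrv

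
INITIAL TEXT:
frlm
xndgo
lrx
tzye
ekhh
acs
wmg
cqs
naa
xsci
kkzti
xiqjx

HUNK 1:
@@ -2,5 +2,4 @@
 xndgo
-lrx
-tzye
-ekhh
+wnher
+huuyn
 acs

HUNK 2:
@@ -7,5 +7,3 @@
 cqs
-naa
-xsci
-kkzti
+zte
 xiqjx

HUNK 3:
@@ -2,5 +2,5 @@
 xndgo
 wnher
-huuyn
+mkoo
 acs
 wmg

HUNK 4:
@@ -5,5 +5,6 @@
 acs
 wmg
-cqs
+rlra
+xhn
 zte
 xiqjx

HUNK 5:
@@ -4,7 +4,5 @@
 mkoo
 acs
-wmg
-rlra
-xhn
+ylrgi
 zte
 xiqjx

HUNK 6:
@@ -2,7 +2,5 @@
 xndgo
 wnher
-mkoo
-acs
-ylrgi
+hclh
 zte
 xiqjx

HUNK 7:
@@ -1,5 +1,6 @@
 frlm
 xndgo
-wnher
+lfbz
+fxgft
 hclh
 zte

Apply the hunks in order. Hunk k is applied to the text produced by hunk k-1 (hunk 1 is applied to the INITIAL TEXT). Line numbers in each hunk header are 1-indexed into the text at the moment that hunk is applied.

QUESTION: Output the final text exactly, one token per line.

Hunk 1: at line 2 remove [lrx,tzye,ekhh] add [wnher,huuyn] -> 11 lines: frlm xndgo wnher huuyn acs wmg cqs naa xsci kkzti xiqjx
Hunk 2: at line 7 remove [naa,xsci,kkzti] add [zte] -> 9 lines: frlm xndgo wnher huuyn acs wmg cqs zte xiqjx
Hunk 3: at line 2 remove [huuyn] add [mkoo] -> 9 lines: frlm xndgo wnher mkoo acs wmg cqs zte xiqjx
Hunk 4: at line 5 remove [cqs] add [rlra,xhn] -> 10 lines: frlm xndgo wnher mkoo acs wmg rlra xhn zte xiqjx
Hunk 5: at line 4 remove [wmg,rlra,xhn] add [ylrgi] -> 8 lines: frlm xndgo wnher mkoo acs ylrgi zte xiqjx
Hunk 6: at line 2 remove [mkoo,acs,ylrgi] add [hclh] -> 6 lines: frlm xndgo wnher hclh zte xiqjx
Hunk 7: at line 1 remove [wnher] add [lfbz,fxgft] -> 7 lines: frlm xndgo lfbz fxgft hclh zte xiqjx

Answer: frlm
xndgo
lfbz
fxgft
hclh
zte
xiqjx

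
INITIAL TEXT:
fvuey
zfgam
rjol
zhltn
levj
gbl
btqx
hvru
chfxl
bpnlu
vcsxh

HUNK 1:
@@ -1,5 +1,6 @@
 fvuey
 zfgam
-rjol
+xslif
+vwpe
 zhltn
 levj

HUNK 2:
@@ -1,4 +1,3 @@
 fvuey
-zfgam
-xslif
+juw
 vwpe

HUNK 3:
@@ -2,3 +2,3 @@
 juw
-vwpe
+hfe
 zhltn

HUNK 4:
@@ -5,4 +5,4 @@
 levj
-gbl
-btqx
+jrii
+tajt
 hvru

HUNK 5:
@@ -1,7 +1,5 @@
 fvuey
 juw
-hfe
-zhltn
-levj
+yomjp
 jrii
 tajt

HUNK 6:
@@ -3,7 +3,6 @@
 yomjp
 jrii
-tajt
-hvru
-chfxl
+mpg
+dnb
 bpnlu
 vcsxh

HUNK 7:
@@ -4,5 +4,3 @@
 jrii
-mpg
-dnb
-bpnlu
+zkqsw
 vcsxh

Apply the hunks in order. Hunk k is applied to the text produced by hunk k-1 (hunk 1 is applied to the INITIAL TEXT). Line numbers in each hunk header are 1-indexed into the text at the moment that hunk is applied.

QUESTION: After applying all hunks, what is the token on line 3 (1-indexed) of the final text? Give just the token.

Answer: yomjp

Derivation:
Hunk 1: at line 1 remove [rjol] add [xslif,vwpe] -> 12 lines: fvuey zfgam xslif vwpe zhltn levj gbl btqx hvru chfxl bpnlu vcsxh
Hunk 2: at line 1 remove [zfgam,xslif] add [juw] -> 11 lines: fvuey juw vwpe zhltn levj gbl btqx hvru chfxl bpnlu vcsxh
Hunk 3: at line 2 remove [vwpe] add [hfe] -> 11 lines: fvuey juw hfe zhltn levj gbl btqx hvru chfxl bpnlu vcsxh
Hunk 4: at line 5 remove [gbl,btqx] add [jrii,tajt] -> 11 lines: fvuey juw hfe zhltn levj jrii tajt hvru chfxl bpnlu vcsxh
Hunk 5: at line 1 remove [hfe,zhltn,levj] add [yomjp] -> 9 lines: fvuey juw yomjp jrii tajt hvru chfxl bpnlu vcsxh
Hunk 6: at line 3 remove [tajt,hvru,chfxl] add [mpg,dnb] -> 8 lines: fvuey juw yomjp jrii mpg dnb bpnlu vcsxh
Hunk 7: at line 4 remove [mpg,dnb,bpnlu] add [zkqsw] -> 6 lines: fvuey juw yomjp jrii zkqsw vcsxh
Final line 3: yomjp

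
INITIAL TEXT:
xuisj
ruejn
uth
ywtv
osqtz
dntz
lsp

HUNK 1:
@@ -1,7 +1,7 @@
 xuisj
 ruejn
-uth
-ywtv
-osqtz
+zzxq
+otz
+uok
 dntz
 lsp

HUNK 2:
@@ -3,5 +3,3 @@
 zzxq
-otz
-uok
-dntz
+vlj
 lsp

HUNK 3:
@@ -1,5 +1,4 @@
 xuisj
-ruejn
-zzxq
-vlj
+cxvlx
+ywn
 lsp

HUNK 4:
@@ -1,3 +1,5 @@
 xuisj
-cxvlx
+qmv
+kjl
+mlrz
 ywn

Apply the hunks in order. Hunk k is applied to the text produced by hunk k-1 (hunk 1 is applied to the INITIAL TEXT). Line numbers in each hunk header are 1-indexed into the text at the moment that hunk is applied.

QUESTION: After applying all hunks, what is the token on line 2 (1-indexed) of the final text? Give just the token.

Answer: qmv

Derivation:
Hunk 1: at line 1 remove [uth,ywtv,osqtz] add [zzxq,otz,uok] -> 7 lines: xuisj ruejn zzxq otz uok dntz lsp
Hunk 2: at line 3 remove [otz,uok,dntz] add [vlj] -> 5 lines: xuisj ruejn zzxq vlj lsp
Hunk 3: at line 1 remove [ruejn,zzxq,vlj] add [cxvlx,ywn] -> 4 lines: xuisj cxvlx ywn lsp
Hunk 4: at line 1 remove [cxvlx] add [qmv,kjl,mlrz] -> 6 lines: xuisj qmv kjl mlrz ywn lsp
Final line 2: qmv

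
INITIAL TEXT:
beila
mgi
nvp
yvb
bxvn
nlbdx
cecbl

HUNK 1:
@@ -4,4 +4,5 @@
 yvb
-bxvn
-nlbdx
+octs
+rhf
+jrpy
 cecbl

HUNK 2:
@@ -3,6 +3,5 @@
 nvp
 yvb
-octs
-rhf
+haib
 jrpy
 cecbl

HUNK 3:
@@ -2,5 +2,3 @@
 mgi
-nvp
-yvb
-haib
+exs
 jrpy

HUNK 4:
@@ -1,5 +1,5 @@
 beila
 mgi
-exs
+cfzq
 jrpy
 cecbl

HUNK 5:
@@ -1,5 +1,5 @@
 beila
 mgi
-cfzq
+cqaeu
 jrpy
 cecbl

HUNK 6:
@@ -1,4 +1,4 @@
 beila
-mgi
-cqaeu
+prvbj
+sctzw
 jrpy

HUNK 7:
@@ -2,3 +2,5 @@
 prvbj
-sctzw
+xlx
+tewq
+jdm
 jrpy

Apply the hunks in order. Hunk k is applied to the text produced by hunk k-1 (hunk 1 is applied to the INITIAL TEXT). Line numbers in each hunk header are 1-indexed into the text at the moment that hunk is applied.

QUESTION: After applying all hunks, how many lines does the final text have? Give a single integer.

Hunk 1: at line 4 remove [bxvn,nlbdx] add [octs,rhf,jrpy] -> 8 lines: beila mgi nvp yvb octs rhf jrpy cecbl
Hunk 2: at line 3 remove [octs,rhf] add [haib] -> 7 lines: beila mgi nvp yvb haib jrpy cecbl
Hunk 3: at line 2 remove [nvp,yvb,haib] add [exs] -> 5 lines: beila mgi exs jrpy cecbl
Hunk 4: at line 1 remove [exs] add [cfzq] -> 5 lines: beila mgi cfzq jrpy cecbl
Hunk 5: at line 1 remove [cfzq] add [cqaeu] -> 5 lines: beila mgi cqaeu jrpy cecbl
Hunk 6: at line 1 remove [mgi,cqaeu] add [prvbj,sctzw] -> 5 lines: beila prvbj sctzw jrpy cecbl
Hunk 7: at line 2 remove [sctzw] add [xlx,tewq,jdm] -> 7 lines: beila prvbj xlx tewq jdm jrpy cecbl
Final line count: 7

Answer: 7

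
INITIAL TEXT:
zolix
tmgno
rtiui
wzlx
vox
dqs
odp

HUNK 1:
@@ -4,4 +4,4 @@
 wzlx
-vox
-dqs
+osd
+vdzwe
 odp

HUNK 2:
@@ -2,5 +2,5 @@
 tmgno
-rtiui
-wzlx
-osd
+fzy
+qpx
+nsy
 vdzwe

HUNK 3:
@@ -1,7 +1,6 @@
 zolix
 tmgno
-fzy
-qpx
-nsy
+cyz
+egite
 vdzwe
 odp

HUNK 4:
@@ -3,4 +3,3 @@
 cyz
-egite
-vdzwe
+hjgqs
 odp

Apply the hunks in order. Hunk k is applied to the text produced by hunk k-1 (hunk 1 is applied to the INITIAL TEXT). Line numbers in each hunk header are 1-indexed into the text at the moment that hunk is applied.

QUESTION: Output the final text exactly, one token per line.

Hunk 1: at line 4 remove [vox,dqs] add [osd,vdzwe] -> 7 lines: zolix tmgno rtiui wzlx osd vdzwe odp
Hunk 2: at line 2 remove [rtiui,wzlx,osd] add [fzy,qpx,nsy] -> 7 lines: zolix tmgno fzy qpx nsy vdzwe odp
Hunk 3: at line 1 remove [fzy,qpx,nsy] add [cyz,egite] -> 6 lines: zolix tmgno cyz egite vdzwe odp
Hunk 4: at line 3 remove [egite,vdzwe] add [hjgqs] -> 5 lines: zolix tmgno cyz hjgqs odp

Answer: zolix
tmgno
cyz
hjgqs
odp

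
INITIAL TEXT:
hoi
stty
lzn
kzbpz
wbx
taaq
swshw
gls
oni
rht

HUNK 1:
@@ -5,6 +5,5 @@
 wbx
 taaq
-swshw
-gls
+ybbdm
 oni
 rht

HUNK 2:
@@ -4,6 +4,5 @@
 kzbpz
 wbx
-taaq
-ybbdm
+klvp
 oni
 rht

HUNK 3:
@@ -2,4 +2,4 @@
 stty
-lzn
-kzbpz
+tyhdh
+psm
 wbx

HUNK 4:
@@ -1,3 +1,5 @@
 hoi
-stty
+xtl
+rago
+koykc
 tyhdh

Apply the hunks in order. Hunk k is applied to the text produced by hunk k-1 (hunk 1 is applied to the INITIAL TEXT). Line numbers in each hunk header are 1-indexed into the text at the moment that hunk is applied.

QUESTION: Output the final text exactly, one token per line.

Hunk 1: at line 5 remove [swshw,gls] add [ybbdm] -> 9 lines: hoi stty lzn kzbpz wbx taaq ybbdm oni rht
Hunk 2: at line 4 remove [taaq,ybbdm] add [klvp] -> 8 lines: hoi stty lzn kzbpz wbx klvp oni rht
Hunk 3: at line 2 remove [lzn,kzbpz] add [tyhdh,psm] -> 8 lines: hoi stty tyhdh psm wbx klvp oni rht
Hunk 4: at line 1 remove [stty] add [xtl,rago,koykc] -> 10 lines: hoi xtl rago koykc tyhdh psm wbx klvp oni rht

Answer: hoi
xtl
rago
koykc
tyhdh
psm
wbx
klvp
oni
rht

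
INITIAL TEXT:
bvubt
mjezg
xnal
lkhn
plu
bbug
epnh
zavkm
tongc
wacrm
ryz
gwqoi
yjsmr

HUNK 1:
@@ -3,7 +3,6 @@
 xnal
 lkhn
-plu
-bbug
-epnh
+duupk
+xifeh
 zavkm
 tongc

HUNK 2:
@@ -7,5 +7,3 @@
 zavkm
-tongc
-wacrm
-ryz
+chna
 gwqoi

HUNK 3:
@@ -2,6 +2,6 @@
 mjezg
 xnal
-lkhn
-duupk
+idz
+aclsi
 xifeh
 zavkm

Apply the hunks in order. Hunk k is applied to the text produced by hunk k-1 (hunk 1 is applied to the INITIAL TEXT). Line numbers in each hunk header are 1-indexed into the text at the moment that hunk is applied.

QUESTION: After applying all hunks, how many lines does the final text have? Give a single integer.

Answer: 10

Derivation:
Hunk 1: at line 3 remove [plu,bbug,epnh] add [duupk,xifeh] -> 12 lines: bvubt mjezg xnal lkhn duupk xifeh zavkm tongc wacrm ryz gwqoi yjsmr
Hunk 2: at line 7 remove [tongc,wacrm,ryz] add [chna] -> 10 lines: bvubt mjezg xnal lkhn duupk xifeh zavkm chna gwqoi yjsmr
Hunk 3: at line 2 remove [lkhn,duupk] add [idz,aclsi] -> 10 lines: bvubt mjezg xnal idz aclsi xifeh zavkm chna gwqoi yjsmr
Final line count: 10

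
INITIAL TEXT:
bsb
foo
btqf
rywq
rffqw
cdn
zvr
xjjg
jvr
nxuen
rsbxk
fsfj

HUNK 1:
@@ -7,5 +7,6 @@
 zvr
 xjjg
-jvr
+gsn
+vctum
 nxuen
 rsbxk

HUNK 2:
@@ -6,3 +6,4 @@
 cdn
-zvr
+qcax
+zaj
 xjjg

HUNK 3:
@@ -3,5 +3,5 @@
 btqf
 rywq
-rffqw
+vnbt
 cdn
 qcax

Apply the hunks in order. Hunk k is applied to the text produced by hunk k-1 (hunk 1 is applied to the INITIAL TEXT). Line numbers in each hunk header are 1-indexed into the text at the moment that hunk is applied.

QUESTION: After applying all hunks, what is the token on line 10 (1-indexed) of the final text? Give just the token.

Answer: gsn

Derivation:
Hunk 1: at line 7 remove [jvr] add [gsn,vctum] -> 13 lines: bsb foo btqf rywq rffqw cdn zvr xjjg gsn vctum nxuen rsbxk fsfj
Hunk 2: at line 6 remove [zvr] add [qcax,zaj] -> 14 lines: bsb foo btqf rywq rffqw cdn qcax zaj xjjg gsn vctum nxuen rsbxk fsfj
Hunk 3: at line 3 remove [rffqw] add [vnbt] -> 14 lines: bsb foo btqf rywq vnbt cdn qcax zaj xjjg gsn vctum nxuen rsbxk fsfj
Final line 10: gsn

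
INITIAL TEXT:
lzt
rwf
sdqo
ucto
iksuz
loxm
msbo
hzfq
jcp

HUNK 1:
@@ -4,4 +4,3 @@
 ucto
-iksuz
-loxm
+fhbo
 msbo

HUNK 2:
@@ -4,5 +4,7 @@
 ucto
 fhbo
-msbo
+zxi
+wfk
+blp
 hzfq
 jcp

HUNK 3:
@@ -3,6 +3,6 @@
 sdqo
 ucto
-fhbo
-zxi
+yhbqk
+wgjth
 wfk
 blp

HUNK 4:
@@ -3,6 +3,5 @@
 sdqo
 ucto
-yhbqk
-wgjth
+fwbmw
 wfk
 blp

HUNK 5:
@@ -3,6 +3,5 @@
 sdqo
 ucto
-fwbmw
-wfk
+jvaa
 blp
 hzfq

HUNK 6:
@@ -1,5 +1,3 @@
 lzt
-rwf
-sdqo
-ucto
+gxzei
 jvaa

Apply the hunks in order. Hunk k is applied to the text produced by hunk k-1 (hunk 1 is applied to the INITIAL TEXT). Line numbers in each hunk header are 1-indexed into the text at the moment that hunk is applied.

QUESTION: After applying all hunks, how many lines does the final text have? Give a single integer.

Answer: 6

Derivation:
Hunk 1: at line 4 remove [iksuz,loxm] add [fhbo] -> 8 lines: lzt rwf sdqo ucto fhbo msbo hzfq jcp
Hunk 2: at line 4 remove [msbo] add [zxi,wfk,blp] -> 10 lines: lzt rwf sdqo ucto fhbo zxi wfk blp hzfq jcp
Hunk 3: at line 3 remove [fhbo,zxi] add [yhbqk,wgjth] -> 10 lines: lzt rwf sdqo ucto yhbqk wgjth wfk blp hzfq jcp
Hunk 4: at line 3 remove [yhbqk,wgjth] add [fwbmw] -> 9 lines: lzt rwf sdqo ucto fwbmw wfk blp hzfq jcp
Hunk 5: at line 3 remove [fwbmw,wfk] add [jvaa] -> 8 lines: lzt rwf sdqo ucto jvaa blp hzfq jcp
Hunk 6: at line 1 remove [rwf,sdqo,ucto] add [gxzei] -> 6 lines: lzt gxzei jvaa blp hzfq jcp
Final line count: 6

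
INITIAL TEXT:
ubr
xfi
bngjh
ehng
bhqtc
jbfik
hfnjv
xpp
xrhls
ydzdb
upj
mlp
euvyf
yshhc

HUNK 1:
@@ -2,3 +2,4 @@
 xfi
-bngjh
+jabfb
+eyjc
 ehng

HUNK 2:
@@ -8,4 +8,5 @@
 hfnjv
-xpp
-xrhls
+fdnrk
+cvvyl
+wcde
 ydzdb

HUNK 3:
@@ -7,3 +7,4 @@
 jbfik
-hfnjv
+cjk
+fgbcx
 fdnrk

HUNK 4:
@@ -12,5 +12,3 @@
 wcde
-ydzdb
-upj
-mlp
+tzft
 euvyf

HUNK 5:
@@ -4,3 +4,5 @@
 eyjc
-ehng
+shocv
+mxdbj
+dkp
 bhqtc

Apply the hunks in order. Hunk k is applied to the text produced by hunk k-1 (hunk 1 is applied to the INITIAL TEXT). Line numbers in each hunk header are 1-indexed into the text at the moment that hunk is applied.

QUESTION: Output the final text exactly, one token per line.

Hunk 1: at line 2 remove [bngjh] add [jabfb,eyjc] -> 15 lines: ubr xfi jabfb eyjc ehng bhqtc jbfik hfnjv xpp xrhls ydzdb upj mlp euvyf yshhc
Hunk 2: at line 8 remove [xpp,xrhls] add [fdnrk,cvvyl,wcde] -> 16 lines: ubr xfi jabfb eyjc ehng bhqtc jbfik hfnjv fdnrk cvvyl wcde ydzdb upj mlp euvyf yshhc
Hunk 3: at line 7 remove [hfnjv] add [cjk,fgbcx] -> 17 lines: ubr xfi jabfb eyjc ehng bhqtc jbfik cjk fgbcx fdnrk cvvyl wcde ydzdb upj mlp euvyf yshhc
Hunk 4: at line 12 remove [ydzdb,upj,mlp] add [tzft] -> 15 lines: ubr xfi jabfb eyjc ehng bhqtc jbfik cjk fgbcx fdnrk cvvyl wcde tzft euvyf yshhc
Hunk 5: at line 4 remove [ehng] add [shocv,mxdbj,dkp] -> 17 lines: ubr xfi jabfb eyjc shocv mxdbj dkp bhqtc jbfik cjk fgbcx fdnrk cvvyl wcde tzft euvyf yshhc

Answer: ubr
xfi
jabfb
eyjc
shocv
mxdbj
dkp
bhqtc
jbfik
cjk
fgbcx
fdnrk
cvvyl
wcde
tzft
euvyf
yshhc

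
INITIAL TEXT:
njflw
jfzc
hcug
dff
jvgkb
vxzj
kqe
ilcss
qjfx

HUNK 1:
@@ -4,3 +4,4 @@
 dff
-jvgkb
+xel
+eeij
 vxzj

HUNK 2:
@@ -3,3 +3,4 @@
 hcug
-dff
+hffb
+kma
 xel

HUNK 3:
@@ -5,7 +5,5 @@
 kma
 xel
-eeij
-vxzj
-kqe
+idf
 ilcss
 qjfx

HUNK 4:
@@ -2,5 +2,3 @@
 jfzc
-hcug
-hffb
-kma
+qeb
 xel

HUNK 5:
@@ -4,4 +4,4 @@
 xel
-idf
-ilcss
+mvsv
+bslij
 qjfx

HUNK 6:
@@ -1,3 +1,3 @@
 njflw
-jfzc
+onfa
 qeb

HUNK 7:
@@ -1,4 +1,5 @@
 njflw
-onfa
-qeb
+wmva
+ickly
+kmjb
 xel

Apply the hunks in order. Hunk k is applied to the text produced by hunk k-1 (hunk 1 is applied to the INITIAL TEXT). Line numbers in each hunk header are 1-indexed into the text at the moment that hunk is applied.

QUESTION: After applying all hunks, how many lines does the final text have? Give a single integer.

Hunk 1: at line 4 remove [jvgkb] add [xel,eeij] -> 10 lines: njflw jfzc hcug dff xel eeij vxzj kqe ilcss qjfx
Hunk 2: at line 3 remove [dff] add [hffb,kma] -> 11 lines: njflw jfzc hcug hffb kma xel eeij vxzj kqe ilcss qjfx
Hunk 3: at line 5 remove [eeij,vxzj,kqe] add [idf] -> 9 lines: njflw jfzc hcug hffb kma xel idf ilcss qjfx
Hunk 4: at line 2 remove [hcug,hffb,kma] add [qeb] -> 7 lines: njflw jfzc qeb xel idf ilcss qjfx
Hunk 5: at line 4 remove [idf,ilcss] add [mvsv,bslij] -> 7 lines: njflw jfzc qeb xel mvsv bslij qjfx
Hunk 6: at line 1 remove [jfzc] add [onfa] -> 7 lines: njflw onfa qeb xel mvsv bslij qjfx
Hunk 7: at line 1 remove [onfa,qeb] add [wmva,ickly,kmjb] -> 8 lines: njflw wmva ickly kmjb xel mvsv bslij qjfx
Final line count: 8

Answer: 8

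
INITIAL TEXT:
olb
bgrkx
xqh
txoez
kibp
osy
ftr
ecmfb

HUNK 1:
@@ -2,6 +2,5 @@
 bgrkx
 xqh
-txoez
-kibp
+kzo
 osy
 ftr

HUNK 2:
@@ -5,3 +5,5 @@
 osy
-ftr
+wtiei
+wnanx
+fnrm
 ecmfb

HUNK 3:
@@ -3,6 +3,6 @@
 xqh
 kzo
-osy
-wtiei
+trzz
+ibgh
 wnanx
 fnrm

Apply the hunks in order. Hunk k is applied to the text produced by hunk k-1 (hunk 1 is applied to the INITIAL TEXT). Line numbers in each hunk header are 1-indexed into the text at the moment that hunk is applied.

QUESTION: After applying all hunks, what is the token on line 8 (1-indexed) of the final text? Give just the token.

Answer: fnrm

Derivation:
Hunk 1: at line 2 remove [txoez,kibp] add [kzo] -> 7 lines: olb bgrkx xqh kzo osy ftr ecmfb
Hunk 2: at line 5 remove [ftr] add [wtiei,wnanx,fnrm] -> 9 lines: olb bgrkx xqh kzo osy wtiei wnanx fnrm ecmfb
Hunk 3: at line 3 remove [osy,wtiei] add [trzz,ibgh] -> 9 lines: olb bgrkx xqh kzo trzz ibgh wnanx fnrm ecmfb
Final line 8: fnrm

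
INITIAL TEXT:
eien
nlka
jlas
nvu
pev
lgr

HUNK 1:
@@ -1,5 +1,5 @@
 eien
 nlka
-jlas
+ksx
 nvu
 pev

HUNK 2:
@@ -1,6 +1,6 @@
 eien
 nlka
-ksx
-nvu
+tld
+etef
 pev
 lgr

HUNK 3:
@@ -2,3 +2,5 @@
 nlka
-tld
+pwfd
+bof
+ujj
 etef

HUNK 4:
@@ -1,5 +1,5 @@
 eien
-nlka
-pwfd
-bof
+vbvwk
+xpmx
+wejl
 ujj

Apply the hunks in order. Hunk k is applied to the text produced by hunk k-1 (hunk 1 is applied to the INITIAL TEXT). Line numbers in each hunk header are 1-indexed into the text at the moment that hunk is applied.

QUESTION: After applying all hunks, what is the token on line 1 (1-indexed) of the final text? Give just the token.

Hunk 1: at line 1 remove [jlas] add [ksx] -> 6 lines: eien nlka ksx nvu pev lgr
Hunk 2: at line 1 remove [ksx,nvu] add [tld,etef] -> 6 lines: eien nlka tld etef pev lgr
Hunk 3: at line 2 remove [tld] add [pwfd,bof,ujj] -> 8 lines: eien nlka pwfd bof ujj etef pev lgr
Hunk 4: at line 1 remove [nlka,pwfd,bof] add [vbvwk,xpmx,wejl] -> 8 lines: eien vbvwk xpmx wejl ujj etef pev lgr
Final line 1: eien

Answer: eien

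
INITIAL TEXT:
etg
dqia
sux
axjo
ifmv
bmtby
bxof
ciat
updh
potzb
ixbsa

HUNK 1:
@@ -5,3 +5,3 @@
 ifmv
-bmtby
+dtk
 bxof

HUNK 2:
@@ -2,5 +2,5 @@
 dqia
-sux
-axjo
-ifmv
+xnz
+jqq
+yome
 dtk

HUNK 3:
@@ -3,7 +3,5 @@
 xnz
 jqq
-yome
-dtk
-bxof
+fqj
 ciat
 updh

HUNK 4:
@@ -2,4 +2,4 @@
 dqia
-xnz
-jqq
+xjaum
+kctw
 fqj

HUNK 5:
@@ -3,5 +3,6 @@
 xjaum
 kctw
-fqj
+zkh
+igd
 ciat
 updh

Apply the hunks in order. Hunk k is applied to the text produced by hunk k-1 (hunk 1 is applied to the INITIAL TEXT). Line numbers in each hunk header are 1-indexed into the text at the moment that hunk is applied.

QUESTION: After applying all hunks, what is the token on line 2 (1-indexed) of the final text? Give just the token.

Answer: dqia

Derivation:
Hunk 1: at line 5 remove [bmtby] add [dtk] -> 11 lines: etg dqia sux axjo ifmv dtk bxof ciat updh potzb ixbsa
Hunk 2: at line 2 remove [sux,axjo,ifmv] add [xnz,jqq,yome] -> 11 lines: etg dqia xnz jqq yome dtk bxof ciat updh potzb ixbsa
Hunk 3: at line 3 remove [yome,dtk,bxof] add [fqj] -> 9 lines: etg dqia xnz jqq fqj ciat updh potzb ixbsa
Hunk 4: at line 2 remove [xnz,jqq] add [xjaum,kctw] -> 9 lines: etg dqia xjaum kctw fqj ciat updh potzb ixbsa
Hunk 5: at line 3 remove [fqj] add [zkh,igd] -> 10 lines: etg dqia xjaum kctw zkh igd ciat updh potzb ixbsa
Final line 2: dqia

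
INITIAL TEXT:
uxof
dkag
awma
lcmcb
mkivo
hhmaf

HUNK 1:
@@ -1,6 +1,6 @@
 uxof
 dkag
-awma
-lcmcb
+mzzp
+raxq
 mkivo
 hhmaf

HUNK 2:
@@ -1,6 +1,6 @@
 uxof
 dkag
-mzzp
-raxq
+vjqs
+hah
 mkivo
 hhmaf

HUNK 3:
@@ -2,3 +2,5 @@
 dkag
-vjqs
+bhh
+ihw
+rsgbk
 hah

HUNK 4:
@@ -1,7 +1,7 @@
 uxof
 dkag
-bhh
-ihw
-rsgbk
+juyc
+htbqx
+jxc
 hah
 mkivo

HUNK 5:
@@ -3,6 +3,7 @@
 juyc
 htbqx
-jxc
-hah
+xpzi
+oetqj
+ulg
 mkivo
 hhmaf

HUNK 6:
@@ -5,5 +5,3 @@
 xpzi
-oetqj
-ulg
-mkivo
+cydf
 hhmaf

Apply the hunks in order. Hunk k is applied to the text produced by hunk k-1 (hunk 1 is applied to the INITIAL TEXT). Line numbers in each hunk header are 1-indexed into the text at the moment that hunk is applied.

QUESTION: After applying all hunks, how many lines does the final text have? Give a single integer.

Answer: 7

Derivation:
Hunk 1: at line 1 remove [awma,lcmcb] add [mzzp,raxq] -> 6 lines: uxof dkag mzzp raxq mkivo hhmaf
Hunk 2: at line 1 remove [mzzp,raxq] add [vjqs,hah] -> 6 lines: uxof dkag vjqs hah mkivo hhmaf
Hunk 3: at line 2 remove [vjqs] add [bhh,ihw,rsgbk] -> 8 lines: uxof dkag bhh ihw rsgbk hah mkivo hhmaf
Hunk 4: at line 1 remove [bhh,ihw,rsgbk] add [juyc,htbqx,jxc] -> 8 lines: uxof dkag juyc htbqx jxc hah mkivo hhmaf
Hunk 5: at line 3 remove [jxc,hah] add [xpzi,oetqj,ulg] -> 9 lines: uxof dkag juyc htbqx xpzi oetqj ulg mkivo hhmaf
Hunk 6: at line 5 remove [oetqj,ulg,mkivo] add [cydf] -> 7 lines: uxof dkag juyc htbqx xpzi cydf hhmaf
Final line count: 7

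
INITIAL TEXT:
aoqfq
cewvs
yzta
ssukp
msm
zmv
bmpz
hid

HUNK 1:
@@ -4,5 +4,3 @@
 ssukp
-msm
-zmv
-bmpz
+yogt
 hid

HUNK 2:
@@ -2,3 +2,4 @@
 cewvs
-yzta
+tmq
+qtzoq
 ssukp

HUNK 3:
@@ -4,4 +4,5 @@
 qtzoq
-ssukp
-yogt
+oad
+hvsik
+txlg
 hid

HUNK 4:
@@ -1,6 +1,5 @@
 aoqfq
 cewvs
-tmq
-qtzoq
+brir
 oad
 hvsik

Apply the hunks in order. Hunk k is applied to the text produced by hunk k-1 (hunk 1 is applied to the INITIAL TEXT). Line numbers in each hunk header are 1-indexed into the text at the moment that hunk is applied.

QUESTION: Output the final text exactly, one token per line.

Answer: aoqfq
cewvs
brir
oad
hvsik
txlg
hid

Derivation:
Hunk 1: at line 4 remove [msm,zmv,bmpz] add [yogt] -> 6 lines: aoqfq cewvs yzta ssukp yogt hid
Hunk 2: at line 2 remove [yzta] add [tmq,qtzoq] -> 7 lines: aoqfq cewvs tmq qtzoq ssukp yogt hid
Hunk 3: at line 4 remove [ssukp,yogt] add [oad,hvsik,txlg] -> 8 lines: aoqfq cewvs tmq qtzoq oad hvsik txlg hid
Hunk 4: at line 1 remove [tmq,qtzoq] add [brir] -> 7 lines: aoqfq cewvs brir oad hvsik txlg hid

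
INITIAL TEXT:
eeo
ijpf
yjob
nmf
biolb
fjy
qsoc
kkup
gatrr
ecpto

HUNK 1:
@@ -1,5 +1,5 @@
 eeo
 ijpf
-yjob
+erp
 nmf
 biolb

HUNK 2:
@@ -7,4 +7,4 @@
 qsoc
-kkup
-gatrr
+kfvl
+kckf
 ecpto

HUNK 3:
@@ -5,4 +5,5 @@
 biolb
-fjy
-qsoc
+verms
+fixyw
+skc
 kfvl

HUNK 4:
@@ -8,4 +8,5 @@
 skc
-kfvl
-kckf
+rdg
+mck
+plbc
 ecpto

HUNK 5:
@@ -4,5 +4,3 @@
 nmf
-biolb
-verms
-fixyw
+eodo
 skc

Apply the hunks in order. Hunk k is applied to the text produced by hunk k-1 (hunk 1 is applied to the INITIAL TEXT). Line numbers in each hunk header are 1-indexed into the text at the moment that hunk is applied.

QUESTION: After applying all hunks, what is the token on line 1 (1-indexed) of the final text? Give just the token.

Answer: eeo

Derivation:
Hunk 1: at line 1 remove [yjob] add [erp] -> 10 lines: eeo ijpf erp nmf biolb fjy qsoc kkup gatrr ecpto
Hunk 2: at line 7 remove [kkup,gatrr] add [kfvl,kckf] -> 10 lines: eeo ijpf erp nmf biolb fjy qsoc kfvl kckf ecpto
Hunk 3: at line 5 remove [fjy,qsoc] add [verms,fixyw,skc] -> 11 lines: eeo ijpf erp nmf biolb verms fixyw skc kfvl kckf ecpto
Hunk 4: at line 8 remove [kfvl,kckf] add [rdg,mck,plbc] -> 12 lines: eeo ijpf erp nmf biolb verms fixyw skc rdg mck plbc ecpto
Hunk 5: at line 4 remove [biolb,verms,fixyw] add [eodo] -> 10 lines: eeo ijpf erp nmf eodo skc rdg mck plbc ecpto
Final line 1: eeo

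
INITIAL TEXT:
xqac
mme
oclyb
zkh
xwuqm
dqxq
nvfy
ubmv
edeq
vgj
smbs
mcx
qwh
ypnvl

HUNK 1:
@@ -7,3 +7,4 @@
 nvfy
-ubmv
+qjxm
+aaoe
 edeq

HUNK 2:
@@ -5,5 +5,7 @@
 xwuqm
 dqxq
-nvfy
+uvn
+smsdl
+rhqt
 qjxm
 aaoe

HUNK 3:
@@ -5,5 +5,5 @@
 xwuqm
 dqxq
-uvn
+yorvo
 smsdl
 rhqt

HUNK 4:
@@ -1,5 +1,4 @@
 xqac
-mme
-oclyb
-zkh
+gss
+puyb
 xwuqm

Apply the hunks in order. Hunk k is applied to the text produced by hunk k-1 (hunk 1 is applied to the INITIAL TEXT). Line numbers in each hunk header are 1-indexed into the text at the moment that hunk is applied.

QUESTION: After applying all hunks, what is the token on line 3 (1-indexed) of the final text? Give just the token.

Answer: puyb

Derivation:
Hunk 1: at line 7 remove [ubmv] add [qjxm,aaoe] -> 15 lines: xqac mme oclyb zkh xwuqm dqxq nvfy qjxm aaoe edeq vgj smbs mcx qwh ypnvl
Hunk 2: at line 5 remove [nvfy] add [uvn,smsdl,rhqt] -> 17 lines: xqac mme oclyb zkh xwuqm dqxq uvn smsdl rhqt qjxm aaoe edeq vgj smbs mcx qwh ypnvl
Hunk 3: at line 5 remove [uvn] add [yorvo] -> 17 lines: xqac mme oclyb zkh xwuqm dqxq yorvo smsdl rhqt qjxm aaoe edeq vgj smbs mcx qwh ypnvl
Hunk 4: at line 1 remove [mme,oclyb,zkh] add [gss,puyb] -> 16 lines: xqac gss puyb xwuqm dqxq yorvo smsdl rhqt qjxm aaoe edeq vgj smbs mcx qwh ypnvl
Final line 3: puyb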